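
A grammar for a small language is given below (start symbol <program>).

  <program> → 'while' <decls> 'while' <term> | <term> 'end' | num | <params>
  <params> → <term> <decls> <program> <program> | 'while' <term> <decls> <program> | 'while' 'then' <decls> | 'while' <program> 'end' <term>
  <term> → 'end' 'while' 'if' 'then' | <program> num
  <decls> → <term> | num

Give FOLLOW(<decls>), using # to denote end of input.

In <program> → 'while' <decls> 'while' <term>: add FIRST('while' <term>) = { 'while' }.
In <params> → <term> <decls> <program> <program>: add FIRST(<program> <program>) = { 'end', 'while', num }.
In <params> → 'while' <term> <decls> <program>: add FIRST(<program>) = { 'end', 'while', num }.
In <params> → 'while' 'then' <decls>: <decls> is at the end, add FOLLOW(<params>) = { #, 'end', 'while', num }.
Union: FOLLOW(<decls>) = { #, 'end', 'while', num }.

{ #, 'end', 'while', num }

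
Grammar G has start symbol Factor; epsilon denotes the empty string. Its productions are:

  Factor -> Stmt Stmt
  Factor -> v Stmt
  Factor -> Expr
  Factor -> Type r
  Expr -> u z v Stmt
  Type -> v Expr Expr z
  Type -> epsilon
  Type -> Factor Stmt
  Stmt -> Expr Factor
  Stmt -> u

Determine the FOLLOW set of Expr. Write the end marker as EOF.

In Factor -> Expr: Expr is at the end, add FOLLOW(Factor) = { EOF, r, u, v, z }.
In Type -> v Expr Expr z: add FIRST(Expr z) = { u }.
In Type -> v Expr Expr z: add FIRST(z) = { z }.
In Stmt -> Expr Factor: add FIRST(Factor) = { r, u, v }.
Union: FOLLOW(Expr) = { EOF, r, u, v, z }.

{ EOF, r, u, v, z }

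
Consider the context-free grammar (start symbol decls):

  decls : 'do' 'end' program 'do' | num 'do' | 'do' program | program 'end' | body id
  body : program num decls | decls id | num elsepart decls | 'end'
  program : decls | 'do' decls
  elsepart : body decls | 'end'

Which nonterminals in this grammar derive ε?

{ } (none)

No nonterminal has an empty production or an RHS whose symbols are all nullable.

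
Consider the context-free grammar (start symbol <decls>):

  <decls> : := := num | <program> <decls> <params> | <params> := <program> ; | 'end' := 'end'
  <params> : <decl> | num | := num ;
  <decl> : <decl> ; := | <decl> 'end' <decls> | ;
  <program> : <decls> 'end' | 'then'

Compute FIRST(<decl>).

{ ; }

From <decl> : <decl> ; :=: add FIRST(<decl>) = { ; }.
From <decl> : <decl> 'end' <decls>: add FIRST(<decl>) = { ; }.
<decl> : ; contributes {;}.
Union: FIRST(<decl>) = { ; }.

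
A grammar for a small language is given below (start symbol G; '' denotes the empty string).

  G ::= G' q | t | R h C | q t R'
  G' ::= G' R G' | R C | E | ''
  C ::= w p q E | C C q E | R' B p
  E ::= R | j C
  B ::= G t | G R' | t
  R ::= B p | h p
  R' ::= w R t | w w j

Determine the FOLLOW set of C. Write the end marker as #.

In G ::= R h C: C is at the end, add FOLLOW(G) = { #, t, w }.
In G' ::= R C: C is at the end, add FOLLOW(G') = { h, j, q, t }.
In C ::= C C q E: add FIRST(C q E) = { w }.
In C ::= C C q E: add FIRST(q E) = { q }.
In E ::= j C: C is at the end, add FOLLOW(E) = { #, h, j, q, t, w }.
Union: FOLLOW(C) = { #, h, j, q, t, w }.

{ #, h, j, q, t, w }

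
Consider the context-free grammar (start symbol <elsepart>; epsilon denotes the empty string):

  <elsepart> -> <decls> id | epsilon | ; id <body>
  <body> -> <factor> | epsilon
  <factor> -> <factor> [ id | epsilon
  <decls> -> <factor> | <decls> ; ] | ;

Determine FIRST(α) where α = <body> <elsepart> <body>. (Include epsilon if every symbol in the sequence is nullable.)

Add FIRST(<body>)\{epsilon} = { [ }; <body> is nullable, continue.
Add FIRST(<elsepart>)\{epsilon} = { ;, [, id }; <elsepart> is nullable, continue.
Add FIRST(<body>)\{epsilon} = { [ }; <body> is nullable, continue.
Every symbol is nullable, so include epsilon.

{ ;, [, id, epsilon }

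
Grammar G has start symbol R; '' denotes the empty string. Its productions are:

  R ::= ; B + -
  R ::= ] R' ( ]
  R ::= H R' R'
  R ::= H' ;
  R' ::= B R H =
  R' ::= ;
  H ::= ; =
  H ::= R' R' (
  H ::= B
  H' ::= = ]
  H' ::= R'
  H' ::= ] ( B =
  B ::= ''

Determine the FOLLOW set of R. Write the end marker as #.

R is the start symbol, so # ∈ FOLLOW(R).
In R' ::= B R H =: add FIRST(H =) = { ;, =, ] }.
Union: FOLLOW(R) = { #, ;, =, ] }.

{ #, ;, =, ] }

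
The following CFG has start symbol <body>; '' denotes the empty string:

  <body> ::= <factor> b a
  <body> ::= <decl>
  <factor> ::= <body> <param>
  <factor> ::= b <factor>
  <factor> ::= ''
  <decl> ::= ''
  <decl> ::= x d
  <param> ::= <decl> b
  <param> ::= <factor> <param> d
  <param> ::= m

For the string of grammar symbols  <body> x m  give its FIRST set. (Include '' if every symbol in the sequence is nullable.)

Add FIRST(<body>)\{''} = { b, m, x }; <body> is nullable, continue.
x is a terminal; add {x} and stop.

{ b, m, x }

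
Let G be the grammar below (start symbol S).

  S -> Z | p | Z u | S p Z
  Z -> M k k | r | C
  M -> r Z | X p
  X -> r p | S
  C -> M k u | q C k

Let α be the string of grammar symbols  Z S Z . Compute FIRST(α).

Add FIRST(Z) = { p, q, r }; Z is not nullable, stop.

{ p, q, r }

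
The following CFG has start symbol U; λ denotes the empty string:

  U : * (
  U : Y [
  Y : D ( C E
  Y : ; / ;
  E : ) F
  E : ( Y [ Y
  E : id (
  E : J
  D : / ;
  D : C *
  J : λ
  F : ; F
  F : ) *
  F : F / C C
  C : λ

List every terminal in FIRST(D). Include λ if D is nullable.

D : / ; contributes {/}.
From D : C *: C nullable, take FIRST(C) ∪ {*} = { * }.
Union: FIRST(D) = { *, / }.

{ *, / }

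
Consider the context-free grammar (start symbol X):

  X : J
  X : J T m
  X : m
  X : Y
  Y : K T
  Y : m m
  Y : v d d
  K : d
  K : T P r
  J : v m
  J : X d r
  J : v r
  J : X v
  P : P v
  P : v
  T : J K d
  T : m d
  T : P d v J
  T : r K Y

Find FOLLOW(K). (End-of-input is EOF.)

{ d, m, r, v }

In Y : K T: add FIRST(T) = { d, m, r, v }.
In T : J K d: add FIRST(d) = { d }.
In T : r K Y: add FIRST(Y) = { d, m, r, v }.
Union: FOLLOW(K) = { d, m, r, v }.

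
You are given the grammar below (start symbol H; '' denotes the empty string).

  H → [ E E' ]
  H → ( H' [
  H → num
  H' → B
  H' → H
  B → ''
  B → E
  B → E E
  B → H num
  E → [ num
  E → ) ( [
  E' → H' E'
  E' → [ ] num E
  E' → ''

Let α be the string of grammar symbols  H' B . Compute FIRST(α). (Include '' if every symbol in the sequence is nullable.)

Add FIRST(H')\{''} = { (, ), [, num }; H' is nullable, continue.
Add FIRST(B)\{''} = { (, ), [, num }; B is nullable, continue.
Every symbol is nullable, so include ''.

{ (, ), [, num, '' }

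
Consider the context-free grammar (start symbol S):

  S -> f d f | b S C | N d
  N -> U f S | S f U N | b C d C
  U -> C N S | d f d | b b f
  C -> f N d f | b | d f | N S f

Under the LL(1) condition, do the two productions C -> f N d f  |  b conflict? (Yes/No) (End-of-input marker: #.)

FIRST(f N d f) = { f } and FIRST(b) = { b }.
The FIRST sets are disjoint and neither alternative is nullable — no conflict.

No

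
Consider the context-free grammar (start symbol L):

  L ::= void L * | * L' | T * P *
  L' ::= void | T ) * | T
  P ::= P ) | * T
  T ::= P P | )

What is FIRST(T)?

From T ::= P P: add FIRST(P) = { * }.
T ::= ) contributes {)}.
Union: FIRST(T) = { ), * }.

{ ), * }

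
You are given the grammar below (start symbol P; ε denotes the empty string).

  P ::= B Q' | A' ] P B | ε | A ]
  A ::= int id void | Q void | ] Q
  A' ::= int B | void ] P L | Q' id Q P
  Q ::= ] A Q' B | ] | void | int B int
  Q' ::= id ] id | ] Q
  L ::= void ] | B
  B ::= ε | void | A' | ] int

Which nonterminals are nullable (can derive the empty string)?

Directly nullable (have an ε-production): P, B.
L ::= B with every symbol nullable, so L is nullable.
No other nonterminal has a production whose RHS symbols are all nullable.

{ B, L, P }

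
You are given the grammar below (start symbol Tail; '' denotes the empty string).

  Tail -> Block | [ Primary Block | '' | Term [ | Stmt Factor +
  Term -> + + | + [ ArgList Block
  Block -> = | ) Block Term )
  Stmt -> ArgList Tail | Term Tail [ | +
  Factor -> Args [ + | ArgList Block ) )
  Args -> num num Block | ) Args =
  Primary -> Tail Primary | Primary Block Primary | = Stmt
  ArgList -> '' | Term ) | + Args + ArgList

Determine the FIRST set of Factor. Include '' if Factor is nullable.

From Factor -> Args [ +: add FIRST(Args) = { ), num }.
From Factor -> ArgList Block ) ): ArgList nullable, take FIRST(ArgList) ∪ FIRST(Block) = { ), +, = }.
Union: FIRST(Factor) = { ), +, =, num }.

{ ), +, =, num }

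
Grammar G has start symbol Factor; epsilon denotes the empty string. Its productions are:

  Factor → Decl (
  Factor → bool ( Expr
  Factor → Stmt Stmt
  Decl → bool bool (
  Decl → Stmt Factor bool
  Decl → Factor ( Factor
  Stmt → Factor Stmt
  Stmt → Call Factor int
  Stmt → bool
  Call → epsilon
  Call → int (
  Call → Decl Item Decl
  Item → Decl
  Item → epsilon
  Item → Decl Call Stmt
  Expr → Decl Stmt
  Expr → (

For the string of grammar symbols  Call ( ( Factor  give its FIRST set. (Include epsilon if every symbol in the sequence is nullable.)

Add FIRST(Call)\{epsilon} = { bool, int }; Call is nullable, continue.
( is a terminal; add {(} and stop.

{ (, bool, int }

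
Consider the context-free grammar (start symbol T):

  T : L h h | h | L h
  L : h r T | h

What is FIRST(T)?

From T : L h h: add FIRST(L) = { h }.
T : h contributes {h}.
From T : L h: add FIRST(L) = { h }.
Union: FIRST(T) = { h }.

{ h }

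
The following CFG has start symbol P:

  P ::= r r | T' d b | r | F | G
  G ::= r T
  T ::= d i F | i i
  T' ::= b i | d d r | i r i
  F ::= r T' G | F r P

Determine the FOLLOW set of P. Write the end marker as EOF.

{ EOF, r }

P is the start symbol, so EOF ∈ FOLLOW(P).
In F ::= F r P: P is at the end, add FOLLOW(F) = { EOF, r }.
Union: FOLLOW(P) = { EOF, r }.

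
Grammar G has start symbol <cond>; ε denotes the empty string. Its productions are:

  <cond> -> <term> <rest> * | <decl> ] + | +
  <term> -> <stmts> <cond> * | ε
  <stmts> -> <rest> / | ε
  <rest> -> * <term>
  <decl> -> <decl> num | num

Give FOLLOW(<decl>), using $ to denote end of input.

In <cond> -> <decl> ] +: add FIRST(] +) = { ] }.
In <decl> -> <decl> num: add FIRST(num) = { num }.
Union: FOLLOW(<decl>) = { ], num }.

{ ], num }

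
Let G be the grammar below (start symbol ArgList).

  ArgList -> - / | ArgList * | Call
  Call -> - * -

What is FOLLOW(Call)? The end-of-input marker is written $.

In ArgList -> Call: Call is at the end, add FOLLOW(ArgList) = { $, * }.
Union: FOLLOW(Call) = { $, * }.

{ $, * }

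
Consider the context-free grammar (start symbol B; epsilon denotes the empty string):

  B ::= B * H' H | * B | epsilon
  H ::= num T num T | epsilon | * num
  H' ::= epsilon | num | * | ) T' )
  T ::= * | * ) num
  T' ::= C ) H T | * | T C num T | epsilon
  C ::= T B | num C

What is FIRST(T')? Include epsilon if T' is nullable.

From T' ::= C ) H T: add FIRST(C) = { *, num }.
T' ::= * contributes {*}.
From T' ::= T C num T: add FIRST(T) = { * }.
T' ::= epsilon contributes epsilon.
Union: FIRST(T') = { *, num, epsilon }.

{ *, num, epsilon }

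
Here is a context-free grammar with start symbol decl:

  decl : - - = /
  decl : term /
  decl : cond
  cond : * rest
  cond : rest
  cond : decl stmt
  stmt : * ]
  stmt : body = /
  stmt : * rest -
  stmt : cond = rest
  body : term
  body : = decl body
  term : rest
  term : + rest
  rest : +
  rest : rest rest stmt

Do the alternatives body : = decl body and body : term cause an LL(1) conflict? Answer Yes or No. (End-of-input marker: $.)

No

FIRST(= decl body) = { = } and FIRST(term) = { + }.
The FIRST sets are disjoint and neither alternative is nullable — no conflict.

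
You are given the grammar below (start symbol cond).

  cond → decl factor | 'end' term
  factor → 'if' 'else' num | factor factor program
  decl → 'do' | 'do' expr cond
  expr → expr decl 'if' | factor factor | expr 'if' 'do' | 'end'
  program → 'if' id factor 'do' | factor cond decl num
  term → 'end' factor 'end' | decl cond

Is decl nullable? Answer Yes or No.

No

No nonterminal in this grammar is nullable.
No production of decl has an RHS whose symbols are all nullable, so decl is not nullable.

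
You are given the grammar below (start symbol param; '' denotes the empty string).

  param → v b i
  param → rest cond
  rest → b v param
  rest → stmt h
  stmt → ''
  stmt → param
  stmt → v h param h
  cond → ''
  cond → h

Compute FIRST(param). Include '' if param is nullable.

param → v b i contributes {v}.
From param → rest cond: add FIRST(rest) = { b, h, v }.
Union: FIRST(param) = { b, h, v }.

{ b, h, v }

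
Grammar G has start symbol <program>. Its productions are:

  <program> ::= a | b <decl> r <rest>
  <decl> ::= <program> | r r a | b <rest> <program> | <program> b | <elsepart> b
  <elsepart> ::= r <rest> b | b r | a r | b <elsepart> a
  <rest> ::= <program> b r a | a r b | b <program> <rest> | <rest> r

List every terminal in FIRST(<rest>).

From <rest> ::= <program> b r a: add FIRST(<program>) = { a, b }.
<rest> ::= a r b contributes {a}.
<rest> ::= b <program> <rest> contributes {b}.
From <rest> ::= <rest> r: add FIRST(<rest>) = { a, b }.
Union: FIRST(<rest>) = { a, b }.

{ a, b }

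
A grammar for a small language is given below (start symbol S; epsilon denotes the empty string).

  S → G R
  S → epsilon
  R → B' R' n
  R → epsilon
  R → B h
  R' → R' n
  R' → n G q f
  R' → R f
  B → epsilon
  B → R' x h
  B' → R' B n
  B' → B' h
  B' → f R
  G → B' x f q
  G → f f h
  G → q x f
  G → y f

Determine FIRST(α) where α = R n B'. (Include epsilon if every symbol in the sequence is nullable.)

Add FIRST(R)\{epsilon} = { f, h, n }; R is nullable, continue.
n is a terminal; add {n} and stop.

{ f, h, n }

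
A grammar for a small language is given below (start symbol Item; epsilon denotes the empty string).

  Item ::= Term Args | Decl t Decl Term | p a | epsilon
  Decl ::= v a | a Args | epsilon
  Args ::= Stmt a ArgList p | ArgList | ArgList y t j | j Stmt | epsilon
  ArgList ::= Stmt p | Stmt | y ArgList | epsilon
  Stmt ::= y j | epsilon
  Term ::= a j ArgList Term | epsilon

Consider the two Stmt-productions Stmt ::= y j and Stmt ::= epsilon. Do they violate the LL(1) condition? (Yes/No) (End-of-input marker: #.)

Yes

FIRST(y j) = { y } and FIRST(epsilon) = { epsilon }.
The second alternative is nullable and FOLLOW(Stmt) = { #, a, j, p, t, y } shares y with FIRST of the first — conflict.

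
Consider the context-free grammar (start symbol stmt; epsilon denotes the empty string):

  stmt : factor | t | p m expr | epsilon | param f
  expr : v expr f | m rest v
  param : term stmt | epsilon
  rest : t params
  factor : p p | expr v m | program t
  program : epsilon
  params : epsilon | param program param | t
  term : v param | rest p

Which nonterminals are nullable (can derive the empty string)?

Directly nullable (have an epsilon-production): stmt, param, program, params.
No other nonterminal has a production whose RHS symbols are all nullable.

{ param, params, program, stmt }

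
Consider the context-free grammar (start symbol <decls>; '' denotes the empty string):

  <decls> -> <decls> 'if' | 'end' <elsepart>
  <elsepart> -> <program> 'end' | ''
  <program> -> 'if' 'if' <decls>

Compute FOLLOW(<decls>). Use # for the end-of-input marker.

<decls> is the start symbol, so # ∈ FOLLOW(<decls>).
In <decls> -> <decls> 'if': add FIRST('if') = { 'if' }.
In <program> -> 'if' 'if' <decls>: <decls> is at the end, add FOLLOW(<program>) = { 'end' }.
Union: FOLLOW(<decls>) = { #, 'end', 'if' }.

{ #, 'end', 'if' }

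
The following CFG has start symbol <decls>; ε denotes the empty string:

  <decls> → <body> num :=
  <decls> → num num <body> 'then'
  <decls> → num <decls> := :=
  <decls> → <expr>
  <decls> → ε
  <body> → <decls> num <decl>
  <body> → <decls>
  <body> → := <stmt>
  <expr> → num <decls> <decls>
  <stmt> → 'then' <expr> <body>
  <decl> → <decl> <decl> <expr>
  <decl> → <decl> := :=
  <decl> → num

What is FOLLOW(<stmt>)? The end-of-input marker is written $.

In <body> → := <stmt>: <stmt> is at the end, add FOLLOW(<body>) = { 'then', num }.
Union: FOLLOW(<stmt>) = { 'then', num }.

{ 'then', num }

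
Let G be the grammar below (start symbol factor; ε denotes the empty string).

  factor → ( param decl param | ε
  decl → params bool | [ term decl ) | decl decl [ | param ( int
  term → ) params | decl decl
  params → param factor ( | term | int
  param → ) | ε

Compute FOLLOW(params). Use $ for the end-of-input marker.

{ (, ), [, bool, int }

In decl → params bool: add FIRST(bool) = { bool }.
In term → ) params: params is at the end, add FOLLOW(term) = { (, ), [, bool, int }.
Union: FOLLOW(params) = { (, ), [, bool, int }.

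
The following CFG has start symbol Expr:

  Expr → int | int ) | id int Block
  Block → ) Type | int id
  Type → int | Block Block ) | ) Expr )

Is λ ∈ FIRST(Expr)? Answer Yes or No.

No nonterminal in this grammar is nullable.
No production of Expr has an RHS whose symbols are all nullable, so Expr is not nullable.

No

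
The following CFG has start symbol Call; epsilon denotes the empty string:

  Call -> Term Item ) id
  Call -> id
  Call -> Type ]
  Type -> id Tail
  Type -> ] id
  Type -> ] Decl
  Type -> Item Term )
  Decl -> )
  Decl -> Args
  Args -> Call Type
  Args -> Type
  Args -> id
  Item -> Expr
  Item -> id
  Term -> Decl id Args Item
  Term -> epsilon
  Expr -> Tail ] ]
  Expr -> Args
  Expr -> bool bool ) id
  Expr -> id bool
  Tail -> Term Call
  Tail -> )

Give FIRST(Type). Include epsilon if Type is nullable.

{ ), ], bool, id }

Type -> id Tail contributes {id}.
Type -> ] id contributes {]}.
Type -> ] Decl contributes {]}.
From Type -> Item Term ): add FIRST(Item) = { ), ], bool, id }.
Union: FIRST(Type) = { ), ], bool, id }.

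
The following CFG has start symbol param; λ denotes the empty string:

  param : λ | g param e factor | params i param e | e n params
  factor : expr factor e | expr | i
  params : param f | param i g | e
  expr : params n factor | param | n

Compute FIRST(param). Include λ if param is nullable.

param : λ contributes λ.
param : g param e factor contributes {g}.
From param : params i param e: add FIRST(params) = { e, f, g, i }.
param : e n params contributes {e}.
Union: FIRST(param) = { e, f, g, i, λ }.

{ e, f, g, i, λ }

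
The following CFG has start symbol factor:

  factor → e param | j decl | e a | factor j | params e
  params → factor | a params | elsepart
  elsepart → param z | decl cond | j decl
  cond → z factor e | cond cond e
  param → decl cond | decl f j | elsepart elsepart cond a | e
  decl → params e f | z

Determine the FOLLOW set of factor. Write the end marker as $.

factor is the start symbol, so $ ∈ FOLLOW(factor).
In factor → factor j: add FIRST(j) = { j }.
In params → factor: factor is at the end, add FOLLOW(params) = { e }.
In cond → z factor e: add FIRST(e) = { e }.
Union: FOLLOW(factor) = { $, e, j }.

{ $, e, j }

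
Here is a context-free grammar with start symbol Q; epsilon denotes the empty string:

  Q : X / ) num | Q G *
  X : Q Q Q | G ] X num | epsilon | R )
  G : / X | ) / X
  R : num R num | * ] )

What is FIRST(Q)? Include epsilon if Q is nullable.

From Q : X / ) num: X nullable, take FIRST(X) ∪ {/} = { ), *, /, num }.
From Q : Q G *: add FIRST(Q) = { ), *, /, num }.
Union: FIRST(Q) = { ), *, /, num }.

{ ), *, /, num }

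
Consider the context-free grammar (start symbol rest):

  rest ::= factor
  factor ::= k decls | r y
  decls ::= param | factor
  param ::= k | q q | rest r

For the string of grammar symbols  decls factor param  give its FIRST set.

{ k, q, r }

Add FIRST(decls) = { k, q, r }; decls is not nullable, stop.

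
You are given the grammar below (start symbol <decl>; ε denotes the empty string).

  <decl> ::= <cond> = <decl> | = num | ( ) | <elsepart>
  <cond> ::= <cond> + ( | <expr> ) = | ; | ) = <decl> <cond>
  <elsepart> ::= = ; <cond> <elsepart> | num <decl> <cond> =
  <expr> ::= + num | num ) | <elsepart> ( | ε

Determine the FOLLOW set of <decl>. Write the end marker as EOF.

<decl> is the start symbol, so EOF ∈ FOLLOW(<decl>).
In <decl> ::= <cond> = <decl>: <decl> is at the end, add FOLLOW(<decl>) = { EOF, ), +, ;, =, num }.
In <cond> ::= ) = <decl> <cond>: add FIRST(<cond>) = { ), +, ;, =, num }.
In <elsepart> ::= num <decl> <cond> =: add FIRST(<cond> =) = { ), +, ;, =, num }.
Union: FOLLOW(<decl>) = { EOF, ), +, ;, =, num }.

{ EOF, ), +, ;, =, num }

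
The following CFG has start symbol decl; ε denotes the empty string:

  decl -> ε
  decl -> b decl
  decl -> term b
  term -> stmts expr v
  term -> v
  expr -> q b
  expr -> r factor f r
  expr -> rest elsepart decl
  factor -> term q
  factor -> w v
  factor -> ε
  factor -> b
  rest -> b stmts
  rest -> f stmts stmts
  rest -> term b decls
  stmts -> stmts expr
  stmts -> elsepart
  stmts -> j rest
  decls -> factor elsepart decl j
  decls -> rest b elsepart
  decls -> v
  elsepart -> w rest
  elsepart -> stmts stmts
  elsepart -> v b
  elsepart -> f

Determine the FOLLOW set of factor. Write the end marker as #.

In expr -> r factor f r: add FIRST(f r) = { f }.
In decls -> factor elsepart decl j: add FIRST(elsepart decl j) = { f, j, v, w }.
Union: FOLLOW(factor) = { f, j, v, w }.

{ f, j, v, w }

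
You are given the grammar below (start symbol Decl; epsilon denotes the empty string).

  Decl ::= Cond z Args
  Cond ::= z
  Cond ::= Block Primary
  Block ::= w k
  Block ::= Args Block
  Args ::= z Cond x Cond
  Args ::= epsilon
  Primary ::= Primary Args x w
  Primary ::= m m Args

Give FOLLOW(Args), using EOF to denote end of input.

{ EOF, w, x, z }

In Decl ::= Cond z Args: Args is at the end, add FOLLOW(Decl) = { EOF }.
In Block ::= Args Block: add FIRST(Block) = { w, z }.
In Primary ::= Primary Args x w: add FIRST(x w) = { x }.
In Primary ::= m m Args: Args is at the end, add FOLLOW(Primary) = { EOF, w, x, z }.
Union: FOLLOW(Args) = { EOF, w, x, z }.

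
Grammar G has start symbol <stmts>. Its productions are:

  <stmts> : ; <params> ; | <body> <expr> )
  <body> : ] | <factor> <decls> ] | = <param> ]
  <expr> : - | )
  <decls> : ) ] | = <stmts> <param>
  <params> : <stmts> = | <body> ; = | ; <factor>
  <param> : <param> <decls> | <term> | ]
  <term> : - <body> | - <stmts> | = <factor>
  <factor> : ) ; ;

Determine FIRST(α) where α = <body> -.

Add FIRST(<body>) = { ), =, ] }; <body> is not nullable, stop.

{ ), =, ] }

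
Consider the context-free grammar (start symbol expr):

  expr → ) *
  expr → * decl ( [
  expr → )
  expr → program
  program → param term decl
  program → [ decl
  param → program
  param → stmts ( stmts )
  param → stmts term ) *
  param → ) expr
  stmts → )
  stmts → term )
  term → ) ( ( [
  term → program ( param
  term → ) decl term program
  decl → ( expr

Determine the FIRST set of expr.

expr → ) * contributes {)}.
expr → * decl ( [ contributes {*}.
expr → ) contributes {)}.
From expr → program: add FIRST(program) = { ), [ }.
Union: FIRST(expr) = { ), *, [ }.

{ ), *, [ }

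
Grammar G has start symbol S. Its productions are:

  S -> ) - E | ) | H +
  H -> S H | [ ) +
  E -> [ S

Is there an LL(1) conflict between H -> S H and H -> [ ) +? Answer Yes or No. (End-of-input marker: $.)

Yes

FIRST(S H) = { ), [ } and FIRST([ ) +) = { [ }.
Both contain [, so the two alternatives are not disjoint — LL(1) conflict.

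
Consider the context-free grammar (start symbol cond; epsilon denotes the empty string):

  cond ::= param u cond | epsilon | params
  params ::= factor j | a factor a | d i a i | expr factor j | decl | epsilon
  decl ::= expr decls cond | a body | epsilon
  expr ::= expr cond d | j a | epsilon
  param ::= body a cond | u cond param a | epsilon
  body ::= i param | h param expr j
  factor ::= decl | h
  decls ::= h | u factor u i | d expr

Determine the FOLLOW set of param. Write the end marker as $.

{ $, a, d, h, i, j, u }

In cond ::= param u cond: add FIRST(u cond) = { u }.
In param ::= u cond param a: add FIRST(a) = { a }.
In body ::= i param: param is at the end, add FOLLOW(body) = { $, a, d, h, i, j, u }.
In body ::= h param expr j: add FIRST(expr j) = { a, d, h, i, j, u }.
Union: FOLLOW(param) = { $, a, d, h, i, j, u }.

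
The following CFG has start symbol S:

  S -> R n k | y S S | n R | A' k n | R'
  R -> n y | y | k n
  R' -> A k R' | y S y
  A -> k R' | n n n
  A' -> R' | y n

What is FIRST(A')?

From A' -> R': add FIRST(R') = { k, n, y }.
A' -> y n contributes {y}.
Union: FIRST(A') = { k, n, y }.

{ k, n, y }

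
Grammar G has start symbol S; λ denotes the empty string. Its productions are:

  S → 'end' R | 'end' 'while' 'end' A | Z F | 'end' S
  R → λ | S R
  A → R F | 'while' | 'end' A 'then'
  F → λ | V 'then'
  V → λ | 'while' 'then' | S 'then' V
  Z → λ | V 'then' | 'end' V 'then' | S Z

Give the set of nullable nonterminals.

Directly nullable (have an λ-production): R, F, V, Z.
S → Z F with every symbol nullable, so S is nullable.
A → R F with every symbol nullable, so A is nullable.

{ A, F, R, S, V, Z }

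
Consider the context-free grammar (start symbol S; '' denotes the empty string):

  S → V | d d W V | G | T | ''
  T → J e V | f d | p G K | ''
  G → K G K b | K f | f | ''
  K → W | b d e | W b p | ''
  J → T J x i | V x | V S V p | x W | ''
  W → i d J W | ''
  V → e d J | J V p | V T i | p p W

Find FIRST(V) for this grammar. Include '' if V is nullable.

V → e d J contributes {e}.
From V → J V p: J nullable, take FIRST(J) ∪ FIRST(V) = { e, f, p, x }.
From V → V T i: add FIRST(V) = { e, f, p, x }.
V → p p W contributes {p}.
Union: FIRST(V) = { e, f, p, x }.

{ e, f, p, x }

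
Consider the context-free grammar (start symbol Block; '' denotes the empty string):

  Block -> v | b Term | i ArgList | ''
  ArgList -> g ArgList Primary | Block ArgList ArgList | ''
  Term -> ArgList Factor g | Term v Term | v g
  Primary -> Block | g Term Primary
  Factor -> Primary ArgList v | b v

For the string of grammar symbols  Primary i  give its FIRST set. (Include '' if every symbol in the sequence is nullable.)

Add FIRST(Primary)\{''} = { b, g, i, v }; Primary is nullable, continue.
i is a terminal; add {i} and stop.

{ b, g, i, v }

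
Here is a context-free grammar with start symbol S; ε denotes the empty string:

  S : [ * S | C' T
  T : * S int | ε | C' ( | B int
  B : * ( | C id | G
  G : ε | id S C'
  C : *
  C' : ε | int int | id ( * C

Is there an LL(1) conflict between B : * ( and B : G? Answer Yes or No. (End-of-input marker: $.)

No

FIRST(* () = { * } and FIRST(G) = { id, ε }.
The second is nullable but FOLLOW(B) = { int } is disjoint from FIRST of the first.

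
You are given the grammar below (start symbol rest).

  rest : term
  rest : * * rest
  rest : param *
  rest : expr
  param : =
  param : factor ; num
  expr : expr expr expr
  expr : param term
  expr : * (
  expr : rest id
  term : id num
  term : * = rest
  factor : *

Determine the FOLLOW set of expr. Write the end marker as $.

{ $, *, =, id }

In rest : expr: expr is at the end, add FOLLOW(rest) = { $, *, =, id }.
In expr : expr expr expr: add FIRST(expr expr) = { *, =, id }.
In expr : expr expr expr: add FIRST(expr) = { *, =, id }.
In expr : expr expr expr: expr is at the end, add FOLLOW(expr) = { $, *, =, id }.
Union: FOLLOW(expr) = { $, *, =, id }.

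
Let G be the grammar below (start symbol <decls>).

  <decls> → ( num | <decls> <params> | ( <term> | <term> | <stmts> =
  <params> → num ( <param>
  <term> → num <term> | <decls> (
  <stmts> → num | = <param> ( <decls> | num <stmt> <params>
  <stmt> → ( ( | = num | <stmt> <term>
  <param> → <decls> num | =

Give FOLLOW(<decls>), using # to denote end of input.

<decls> is the start symbol, so # ∈ FOLLOW(<decls>).
In <decls> → <decls> <params>: add FIRST(<params>) = { num }.
In <term> → <decls> (: add FIRST(() = { ( }.
In <stmts> → = <param> ( <decls>: <decls> is at the end, add FOLLOW(<stmts>) = { = }.
In <param> → <decls> num: add FIRST(num) = { num }.
Union: FOLLOW(<decls>) = { #, (, =, num }.

{ #, (, =, num }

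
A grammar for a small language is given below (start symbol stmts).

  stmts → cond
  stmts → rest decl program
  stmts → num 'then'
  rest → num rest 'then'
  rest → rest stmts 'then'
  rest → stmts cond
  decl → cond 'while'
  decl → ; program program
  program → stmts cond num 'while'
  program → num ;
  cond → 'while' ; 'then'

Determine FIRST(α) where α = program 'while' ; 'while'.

Add FIRST(program) = { 'while', num }; program is not nullable, stop.

{ 'while', num }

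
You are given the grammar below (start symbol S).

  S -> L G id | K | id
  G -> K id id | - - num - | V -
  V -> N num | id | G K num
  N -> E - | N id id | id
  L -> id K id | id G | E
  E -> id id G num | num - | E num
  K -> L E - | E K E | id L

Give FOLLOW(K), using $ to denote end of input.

{ $, id, num }

In S -> K: K is at the end, add FOLLOW(S) = { $ }.
In G -> K id id: add FIRST(id id) = { id }.
In V -> G K num: add FIRST(num) = { num }.
In L -> id K id: add FIRST(id) = { id }.
In K -> E K E: add FIRST(E) = { id, num }.
Union: FOLLOW(K) = { $, id, num }.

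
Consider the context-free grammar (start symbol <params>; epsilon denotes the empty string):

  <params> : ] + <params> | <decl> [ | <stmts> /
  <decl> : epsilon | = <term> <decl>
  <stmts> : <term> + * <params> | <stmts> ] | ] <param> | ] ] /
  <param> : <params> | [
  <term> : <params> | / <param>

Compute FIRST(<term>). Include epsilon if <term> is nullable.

{ /, =, [, ] }

From <term> : <params>: add FIRST(<params>) = { /, =, [, ] }.
<term> : / <param> contributes {/}.
Union: FIRST(<term>) = { /, =, [, ] }.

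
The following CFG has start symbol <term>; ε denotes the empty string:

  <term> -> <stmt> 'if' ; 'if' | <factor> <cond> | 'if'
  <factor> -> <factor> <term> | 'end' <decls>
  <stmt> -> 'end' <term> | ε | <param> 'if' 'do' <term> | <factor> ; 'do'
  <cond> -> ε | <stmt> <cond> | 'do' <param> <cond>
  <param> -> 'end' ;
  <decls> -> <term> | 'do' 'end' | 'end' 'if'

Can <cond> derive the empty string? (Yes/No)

Yes

<cond> has an ε-production, so <cond> ⇒ ε.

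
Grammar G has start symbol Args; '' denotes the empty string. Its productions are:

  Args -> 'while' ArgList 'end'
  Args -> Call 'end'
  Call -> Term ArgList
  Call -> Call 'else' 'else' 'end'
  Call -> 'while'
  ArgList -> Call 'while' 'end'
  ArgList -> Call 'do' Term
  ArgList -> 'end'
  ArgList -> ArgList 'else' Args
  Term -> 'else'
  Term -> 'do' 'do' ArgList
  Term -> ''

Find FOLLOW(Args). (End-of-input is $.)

{ $, 'do', 'else', 'end', 'while' }

Args is the start symbol, so $ ∈ FOLLOW(Args).
In ArgList -> ArgList 'else' Args: Args is at the end, add FOLLOW(ArgList) = { 'do', 'else', 'end', 'while' }.
Union: FOLLOW(Args) = { $, 'do', 'else', 'end', 'while' }.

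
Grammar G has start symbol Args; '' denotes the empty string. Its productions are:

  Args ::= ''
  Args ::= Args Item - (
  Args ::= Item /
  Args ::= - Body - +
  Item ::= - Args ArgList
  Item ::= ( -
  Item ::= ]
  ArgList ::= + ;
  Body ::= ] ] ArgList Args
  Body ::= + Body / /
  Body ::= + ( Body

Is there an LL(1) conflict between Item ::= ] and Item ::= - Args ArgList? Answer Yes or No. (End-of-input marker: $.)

No

FIRST(]) = { ] } and FIRST(- Args ArgList) = { - }.
The FIRST sets are disjoint and neither alternative is nullable — no conflict.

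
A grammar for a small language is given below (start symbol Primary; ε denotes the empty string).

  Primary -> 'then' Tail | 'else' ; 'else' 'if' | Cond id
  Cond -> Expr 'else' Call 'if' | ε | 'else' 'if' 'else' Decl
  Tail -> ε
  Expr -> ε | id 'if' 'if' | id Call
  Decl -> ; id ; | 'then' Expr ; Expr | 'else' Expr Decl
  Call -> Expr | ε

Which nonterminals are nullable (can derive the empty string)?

{ Call, Cond, Expr, Tail }

Directly nullable (have an ε-production): Cond, Tail, Expr, Call.
No other nonterminal has a production whose RHS symbols are all nullable.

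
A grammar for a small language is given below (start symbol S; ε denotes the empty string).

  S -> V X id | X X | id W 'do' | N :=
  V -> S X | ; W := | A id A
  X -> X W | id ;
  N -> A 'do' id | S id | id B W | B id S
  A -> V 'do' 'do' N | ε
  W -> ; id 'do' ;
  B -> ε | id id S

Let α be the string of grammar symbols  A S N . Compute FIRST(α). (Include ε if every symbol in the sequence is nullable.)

{ 'do', ;, id }

Add FIRST(A)\{ε} = { 'do', ;, id }; A is nullable, continue.
Add FIRST(S) = { 'do', ;, id }; S is not nullable, stop.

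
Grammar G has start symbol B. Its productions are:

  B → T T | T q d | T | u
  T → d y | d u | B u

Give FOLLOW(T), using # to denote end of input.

In B → T T: add FIRST(T) = { d, u }.
In B → T T: T is at the end, add FOLLOW(B) = { #, u }.
In B → T q d: add FIRST(q d) = { q }.
In B → T: T is at the end, add FOLLOW(B) = { #, u }.
Union: FOLLOW(T) = { #, d, q, u }.

{ #, d, q, u }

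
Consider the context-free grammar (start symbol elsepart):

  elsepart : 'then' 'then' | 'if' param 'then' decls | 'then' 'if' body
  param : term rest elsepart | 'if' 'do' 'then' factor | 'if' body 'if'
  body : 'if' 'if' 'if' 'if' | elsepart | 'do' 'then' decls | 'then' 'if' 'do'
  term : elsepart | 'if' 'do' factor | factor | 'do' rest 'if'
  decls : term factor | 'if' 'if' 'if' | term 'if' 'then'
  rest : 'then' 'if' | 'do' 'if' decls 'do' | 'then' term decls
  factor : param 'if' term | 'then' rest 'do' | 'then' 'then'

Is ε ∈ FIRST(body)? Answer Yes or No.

No nonterminal in this grammar is nullable.
No production of body has an RHS whose symbols are all nullable, so body is not nullable.

No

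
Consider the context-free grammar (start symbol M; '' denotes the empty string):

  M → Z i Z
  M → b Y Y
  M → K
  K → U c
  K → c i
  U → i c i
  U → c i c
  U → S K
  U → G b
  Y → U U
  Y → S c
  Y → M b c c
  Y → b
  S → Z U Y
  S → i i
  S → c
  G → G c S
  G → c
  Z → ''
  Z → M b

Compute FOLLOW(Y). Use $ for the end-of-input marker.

{ $, b, c, i }

In M → b Y Y: add FIRST(Y) = { b, c, i }.
In M → b Y Y: Y is at the end, add FOLLOW(M) = { $, b }.
In S → Z U Y: Y is at the end, add FOLLOW(S) = { b, c, i }.
Union: FOLLOW(Y) = { $, b, c, i }.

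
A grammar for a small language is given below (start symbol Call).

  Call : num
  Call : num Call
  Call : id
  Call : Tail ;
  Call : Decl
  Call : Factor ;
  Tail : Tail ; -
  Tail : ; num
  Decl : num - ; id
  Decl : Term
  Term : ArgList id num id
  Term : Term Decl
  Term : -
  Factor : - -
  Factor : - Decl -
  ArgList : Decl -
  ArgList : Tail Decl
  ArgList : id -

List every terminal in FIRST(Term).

From Term : ArgList id num id: add FIRST(ArgList) = { -, ;, id, num }.
From Term : Term Decl: add FIRST(Term) = { -, ;, id, num }.
Term : - contributes {-}.
Union: FIRST(Term) = { -, ;, id, num }.

{ -, ;, id, num }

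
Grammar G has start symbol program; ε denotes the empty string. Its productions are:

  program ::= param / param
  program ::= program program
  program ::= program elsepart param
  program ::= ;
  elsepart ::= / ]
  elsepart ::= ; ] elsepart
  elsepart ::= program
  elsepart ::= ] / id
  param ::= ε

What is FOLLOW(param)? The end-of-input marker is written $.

{ $, /, ;, ] }

In program ::= param / param: add FIRST(/ param) = { / }.
In program ::= param / param: param is at the end, add FOLLOW(program) = { $, /, ;, ] }.
In program ::= program elsepart param: param is at the end, add FOLLOW(program) = { $, /, ;, ] }.
Union: FOLLOW(param) = { $, /, ;, ] }.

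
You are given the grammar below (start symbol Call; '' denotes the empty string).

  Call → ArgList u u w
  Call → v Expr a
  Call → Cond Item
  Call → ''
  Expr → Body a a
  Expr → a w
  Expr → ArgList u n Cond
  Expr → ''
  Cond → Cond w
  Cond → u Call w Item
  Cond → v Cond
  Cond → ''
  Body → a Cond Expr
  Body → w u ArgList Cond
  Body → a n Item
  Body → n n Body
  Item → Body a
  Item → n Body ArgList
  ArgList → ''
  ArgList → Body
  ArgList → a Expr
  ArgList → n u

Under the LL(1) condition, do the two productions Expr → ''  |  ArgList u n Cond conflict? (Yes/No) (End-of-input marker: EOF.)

FIRST('') = { '' } and FIRST(ArgList u n Cond) = { a, n, u, w }.
The first alternative is nullable and FOLLOW(Expr) = { EOF, a, n, u, v, w } shares a with FIRST of the second — conflict.

Yes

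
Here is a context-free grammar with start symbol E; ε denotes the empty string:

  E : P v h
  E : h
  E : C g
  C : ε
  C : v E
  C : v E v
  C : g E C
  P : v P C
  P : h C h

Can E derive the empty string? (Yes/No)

No

Nullable nonterminals: C.
No production of E has an RHS whose symbols are all nullable, so E is not nullable.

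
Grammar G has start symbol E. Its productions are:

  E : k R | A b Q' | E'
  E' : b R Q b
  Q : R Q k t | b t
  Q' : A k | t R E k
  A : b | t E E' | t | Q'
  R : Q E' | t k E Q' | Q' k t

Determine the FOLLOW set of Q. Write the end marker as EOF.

{ b, k }

In E' : b R Q b: add FIRST(b) = { b }.
In Q : R Q k t: add FIRST(k t) = { k }.
In R : Q E': add FIRST(E') = { b }.
Union: FOLLOW(Q) = { b, k }.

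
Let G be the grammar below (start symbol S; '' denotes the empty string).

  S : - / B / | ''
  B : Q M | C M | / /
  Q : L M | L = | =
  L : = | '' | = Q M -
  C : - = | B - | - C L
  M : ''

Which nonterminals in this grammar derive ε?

{ B, L, M, Q, S }

Directly nullable (have an ''-production): S, L, M.
Q : L M with every symbol nullable, so Q is nullable.
B : Q M with every symbol nullable, so B is nullable.
No other nonterminal has a production whose RHS symbols are all nullable.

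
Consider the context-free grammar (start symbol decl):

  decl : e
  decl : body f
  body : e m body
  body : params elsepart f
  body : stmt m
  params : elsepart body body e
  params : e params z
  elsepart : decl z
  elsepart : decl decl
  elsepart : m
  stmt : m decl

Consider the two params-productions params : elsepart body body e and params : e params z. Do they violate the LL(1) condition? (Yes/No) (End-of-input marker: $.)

Yes

FIRST(elsepart body body e) = { e, m } and FIRST(e params z) = { e }.
Both contain e, so the two alternatives are not disjoint — LL(1) conflict.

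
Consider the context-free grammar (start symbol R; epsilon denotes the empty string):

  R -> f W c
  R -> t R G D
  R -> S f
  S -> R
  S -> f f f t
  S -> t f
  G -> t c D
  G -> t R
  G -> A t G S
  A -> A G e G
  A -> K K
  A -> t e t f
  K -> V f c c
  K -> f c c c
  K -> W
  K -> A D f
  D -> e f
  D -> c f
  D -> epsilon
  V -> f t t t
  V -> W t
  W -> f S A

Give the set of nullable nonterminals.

{ D }

Directly nullable (have an epsilon-production): D.
No other nonterminal has a production whose RHS symbols are all nullable.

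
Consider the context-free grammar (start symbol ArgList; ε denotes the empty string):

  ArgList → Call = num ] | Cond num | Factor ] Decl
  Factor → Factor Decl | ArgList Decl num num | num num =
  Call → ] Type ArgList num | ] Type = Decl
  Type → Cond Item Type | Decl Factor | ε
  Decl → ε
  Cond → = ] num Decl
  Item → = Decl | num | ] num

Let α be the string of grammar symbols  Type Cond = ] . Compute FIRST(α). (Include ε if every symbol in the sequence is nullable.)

{ =, ], num }

Add FIRST(Type)\{ε} = { =, ], num }; Type is nullable, continue.
Add FIRST(Cond) = { = }; Cond is not nullable, stop.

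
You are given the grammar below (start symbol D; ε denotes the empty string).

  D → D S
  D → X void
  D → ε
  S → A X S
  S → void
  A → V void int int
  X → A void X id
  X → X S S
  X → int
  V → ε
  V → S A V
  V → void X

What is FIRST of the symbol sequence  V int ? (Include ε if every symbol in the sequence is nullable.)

Add FIRST(V)\{ε} = { void }; V is nullable, continue.
int is a terminal; add {int} and stop.

{ int, void }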